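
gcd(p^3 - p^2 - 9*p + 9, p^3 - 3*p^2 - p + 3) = p^2 - 4*p + 3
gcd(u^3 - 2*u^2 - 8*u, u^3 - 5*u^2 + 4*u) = u^2 - 4*u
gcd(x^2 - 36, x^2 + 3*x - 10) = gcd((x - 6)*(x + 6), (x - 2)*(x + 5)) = 1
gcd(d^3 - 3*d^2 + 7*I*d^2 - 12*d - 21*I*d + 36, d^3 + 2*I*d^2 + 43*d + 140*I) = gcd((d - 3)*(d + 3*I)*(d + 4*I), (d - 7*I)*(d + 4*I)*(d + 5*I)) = d + 4*I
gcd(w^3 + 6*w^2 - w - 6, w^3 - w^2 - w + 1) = w^2 - 1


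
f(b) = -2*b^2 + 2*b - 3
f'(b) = 2 - 4*b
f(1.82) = -5.98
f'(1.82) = -5.28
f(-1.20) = -8.28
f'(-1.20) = 6.80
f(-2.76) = -23.76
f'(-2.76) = 13.04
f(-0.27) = -3.69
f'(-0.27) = 3.08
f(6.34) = -70.71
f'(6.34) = -23.36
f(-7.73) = -137.97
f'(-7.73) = 32.92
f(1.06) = -3.13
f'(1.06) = -2.24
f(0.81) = -2.69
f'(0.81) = -1.24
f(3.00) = -15.00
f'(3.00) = -10.00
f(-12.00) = -315.00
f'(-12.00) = 50.00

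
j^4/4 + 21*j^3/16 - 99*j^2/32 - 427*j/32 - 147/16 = (j/4 + 1/4)*(j - 7/2)*(j + 7/4)*(j + 6)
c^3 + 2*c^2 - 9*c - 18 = (c - 3)*(c + 2)*(c + 3)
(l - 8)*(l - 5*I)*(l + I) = l^3 - 8*l^2 - 4*I*l^2 + 5*l + 32*I*l - 40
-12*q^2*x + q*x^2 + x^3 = x*(-3*q + x)*(4*q + x)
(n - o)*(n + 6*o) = n^2 + 5*n*o - 6*o^2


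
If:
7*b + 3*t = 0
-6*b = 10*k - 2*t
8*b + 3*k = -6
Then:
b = -5/4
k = 4/3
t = 35/12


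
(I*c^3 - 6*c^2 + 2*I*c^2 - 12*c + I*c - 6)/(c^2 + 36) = I*(c^2 + 2*c + 1)/(c - 6*I)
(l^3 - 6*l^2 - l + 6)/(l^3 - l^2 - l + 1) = (l - 6)/(l - 1)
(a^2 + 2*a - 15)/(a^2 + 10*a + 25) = (a - 3)/(a + 5)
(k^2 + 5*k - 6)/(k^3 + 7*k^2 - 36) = (k - 1)/(k^2 + k - 6)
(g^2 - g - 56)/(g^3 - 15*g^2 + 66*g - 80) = (g + 7)/(g^2 - 7*g + 10)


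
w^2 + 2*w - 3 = (w - 1)*(w + 3)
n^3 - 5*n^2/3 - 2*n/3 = n*(n - 2)*(n + 1/3)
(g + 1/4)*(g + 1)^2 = g^3 + 9*g^2/4 + 3*g/2 + 1/4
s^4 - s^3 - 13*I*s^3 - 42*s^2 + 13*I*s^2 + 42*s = s*(s - 1)*(s - 7*I)*(s - 6*I)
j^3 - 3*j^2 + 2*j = j*(j - 2)*(j - 1)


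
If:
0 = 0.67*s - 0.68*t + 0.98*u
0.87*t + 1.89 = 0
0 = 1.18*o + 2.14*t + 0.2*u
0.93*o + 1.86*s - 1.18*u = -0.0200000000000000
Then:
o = 3.96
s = -2.05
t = -2.17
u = -0.10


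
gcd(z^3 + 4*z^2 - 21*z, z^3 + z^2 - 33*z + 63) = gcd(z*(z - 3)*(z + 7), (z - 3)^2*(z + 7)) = z^2 + 4*z - 21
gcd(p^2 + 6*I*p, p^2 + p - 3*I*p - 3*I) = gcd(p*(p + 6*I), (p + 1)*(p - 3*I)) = 1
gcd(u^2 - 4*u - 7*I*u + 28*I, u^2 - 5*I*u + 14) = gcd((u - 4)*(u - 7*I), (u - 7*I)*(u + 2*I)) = u - 7*I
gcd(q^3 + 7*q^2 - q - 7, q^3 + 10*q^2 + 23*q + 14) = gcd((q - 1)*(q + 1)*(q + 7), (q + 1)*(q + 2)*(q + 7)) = q^2 + 8*q + 7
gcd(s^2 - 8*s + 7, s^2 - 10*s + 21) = s - 7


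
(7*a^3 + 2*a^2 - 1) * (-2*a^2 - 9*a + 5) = -14*a^5 - 67*a^4 + 17*a^3 + 12*a^2 + 9*a - 5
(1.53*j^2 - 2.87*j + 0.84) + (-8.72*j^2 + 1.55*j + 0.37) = -7.19*j^2 - 1.32*j + 1.21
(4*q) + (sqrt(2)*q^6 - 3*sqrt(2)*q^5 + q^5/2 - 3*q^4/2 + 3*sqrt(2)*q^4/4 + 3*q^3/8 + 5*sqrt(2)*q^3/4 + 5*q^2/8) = sqrt(2)*q^6 - 3*sqrt(2)*q^5 + q^5/2 - 3*q^4/2 + 3*sqrt(2)*q^4/4 + 3*q^3/8 + 5*sqrt(2)*q^3/4 + 5*q^2/8 + 4*q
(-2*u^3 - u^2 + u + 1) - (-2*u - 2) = -2*u^3 - u^2 + 3*u + 3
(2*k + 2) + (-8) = 2*k - 6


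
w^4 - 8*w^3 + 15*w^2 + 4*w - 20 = (w - 5)*(w - 2)^2*(w + 1)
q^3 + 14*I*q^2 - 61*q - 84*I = (q + 3*I)*(q + 4*I)*(q + 7*I)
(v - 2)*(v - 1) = v^2 - 3*v + 2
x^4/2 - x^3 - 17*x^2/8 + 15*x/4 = x*(x/2 + 1)*(x - 5/2)*(x - 3/2)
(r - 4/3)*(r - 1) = r^2 - 7*r/3 + 4/3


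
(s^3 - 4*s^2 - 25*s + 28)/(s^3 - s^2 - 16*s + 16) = (s - 7)/(s - 4)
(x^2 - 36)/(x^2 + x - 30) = (x - 6)/(x - 5)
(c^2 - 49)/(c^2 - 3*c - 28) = (c + 7)/(c + 4)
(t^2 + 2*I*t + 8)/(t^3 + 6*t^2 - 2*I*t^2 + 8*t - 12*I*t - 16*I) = (t + 4*I)/(t^2 + 6*t + 8)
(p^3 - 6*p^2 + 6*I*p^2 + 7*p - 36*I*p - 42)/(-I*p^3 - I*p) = (I*p^2 - p*(7 + 6*I) + 42)/(p*(p + I))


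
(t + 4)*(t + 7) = t^2 + 11*t + 28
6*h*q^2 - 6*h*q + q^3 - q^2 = q*(6*h + q)*(q - 1)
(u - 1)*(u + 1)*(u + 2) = u^3 + 2*u^2 - u - 2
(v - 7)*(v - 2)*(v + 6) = v^3 - 3*v^2 - 40*v + 84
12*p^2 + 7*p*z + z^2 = (3*p + z)*(4*p + z)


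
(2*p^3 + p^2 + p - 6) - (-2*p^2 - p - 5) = 2*p^3 + 3*p^2 + 2*p - 1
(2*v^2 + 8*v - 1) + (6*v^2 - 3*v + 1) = 8*v^2 + 5*v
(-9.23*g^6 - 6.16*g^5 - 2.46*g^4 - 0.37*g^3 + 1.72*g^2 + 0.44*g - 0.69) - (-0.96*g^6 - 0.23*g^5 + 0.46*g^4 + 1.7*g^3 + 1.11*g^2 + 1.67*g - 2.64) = -8.27*g^6 - 5.93*g^5 - 2.92*g^4 - 2.07*g^3 + 0.61*g^2 - 1.23*g + 1.95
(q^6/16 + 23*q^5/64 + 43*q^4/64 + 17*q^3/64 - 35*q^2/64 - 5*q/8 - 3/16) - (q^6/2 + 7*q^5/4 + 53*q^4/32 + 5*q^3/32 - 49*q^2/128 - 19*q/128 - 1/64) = -7*q^6/16 - 89*q^5/64 - 63*q^4/64 + 7*q^3/64 - 21*q^2/128 - 61*q/128 - 11/64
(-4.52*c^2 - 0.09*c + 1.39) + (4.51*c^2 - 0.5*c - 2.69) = -0.00999999999999979*c^2 - 0.59*c - 1.3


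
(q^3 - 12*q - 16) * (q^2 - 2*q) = q^5 - 2*q^4 - 12*q^3 + 8*q^2 + 32*q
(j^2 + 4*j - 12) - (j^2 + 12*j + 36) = -8*j - 48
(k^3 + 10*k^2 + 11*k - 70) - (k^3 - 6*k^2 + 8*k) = 16*k^2 + 3*k - 70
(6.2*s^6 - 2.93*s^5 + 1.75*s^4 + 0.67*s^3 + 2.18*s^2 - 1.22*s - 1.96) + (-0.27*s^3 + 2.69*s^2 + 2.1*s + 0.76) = 6.2*s^6 - 2.93*s^5 + 1.75*s^4 + 0.4*s^3 + 4.87*s^2 + 0.88*s - 1.2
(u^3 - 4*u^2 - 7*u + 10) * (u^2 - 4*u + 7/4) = u^5 - 8*u^4 + 43*u^3/4 + 31*u^2 - 209*u/4 + 35/2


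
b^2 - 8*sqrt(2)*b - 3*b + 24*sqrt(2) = (b - 3)*(b - 8*sqrt(2))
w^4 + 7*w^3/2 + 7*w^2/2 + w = w*(w + 1/2)*(w + 1)*(w + 2)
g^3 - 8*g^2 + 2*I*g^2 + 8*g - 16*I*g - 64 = (g - 8)*(g - 2*I)*(g + 4*I)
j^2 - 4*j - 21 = (j - 7)*(j + 3)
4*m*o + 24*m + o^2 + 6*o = (4*m + o)*(o + 6)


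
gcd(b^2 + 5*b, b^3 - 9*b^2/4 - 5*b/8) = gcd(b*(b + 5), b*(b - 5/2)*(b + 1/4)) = b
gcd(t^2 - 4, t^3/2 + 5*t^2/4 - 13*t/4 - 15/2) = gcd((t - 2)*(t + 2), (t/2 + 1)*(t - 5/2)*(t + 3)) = t + 2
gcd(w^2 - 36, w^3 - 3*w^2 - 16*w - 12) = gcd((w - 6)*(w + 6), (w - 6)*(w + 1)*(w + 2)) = w - 6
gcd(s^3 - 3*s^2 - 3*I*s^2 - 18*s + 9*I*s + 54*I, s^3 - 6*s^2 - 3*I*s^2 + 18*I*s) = s^2 + s*(-6 - 3*I) + 18*I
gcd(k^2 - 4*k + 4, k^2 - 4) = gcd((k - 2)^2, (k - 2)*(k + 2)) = k - 2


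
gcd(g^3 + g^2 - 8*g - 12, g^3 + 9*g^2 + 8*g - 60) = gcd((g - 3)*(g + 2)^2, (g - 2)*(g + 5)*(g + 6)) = 1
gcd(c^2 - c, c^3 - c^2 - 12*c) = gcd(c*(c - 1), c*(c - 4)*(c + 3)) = c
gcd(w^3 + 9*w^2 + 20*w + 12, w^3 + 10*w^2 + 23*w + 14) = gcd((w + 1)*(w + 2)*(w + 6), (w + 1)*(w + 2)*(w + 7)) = w^2 + 3*w + 2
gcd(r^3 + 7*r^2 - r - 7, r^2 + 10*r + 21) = r + 7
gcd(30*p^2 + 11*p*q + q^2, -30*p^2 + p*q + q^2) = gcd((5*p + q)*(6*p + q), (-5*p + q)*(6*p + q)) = 6*p + q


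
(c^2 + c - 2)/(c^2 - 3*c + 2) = (c + 2)/(c - 2)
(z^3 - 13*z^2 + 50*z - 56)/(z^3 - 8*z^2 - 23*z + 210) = (z^2 - 6*z + 8)/(z^2 - z - 30)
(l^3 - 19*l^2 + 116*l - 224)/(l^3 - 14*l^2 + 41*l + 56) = (l - 4)/(l + 1)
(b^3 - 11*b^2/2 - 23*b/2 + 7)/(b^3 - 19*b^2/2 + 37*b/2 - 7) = (b + 2)/(b - 2)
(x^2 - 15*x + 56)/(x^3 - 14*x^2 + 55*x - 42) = (x - 8)/(x^2 - 7*x + 6)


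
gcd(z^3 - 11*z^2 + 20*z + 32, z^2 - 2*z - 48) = z - 8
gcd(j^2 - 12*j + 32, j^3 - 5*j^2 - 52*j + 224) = j^2 - 12*j + 32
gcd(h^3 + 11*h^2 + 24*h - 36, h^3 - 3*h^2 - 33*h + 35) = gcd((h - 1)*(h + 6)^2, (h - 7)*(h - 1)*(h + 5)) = h - 1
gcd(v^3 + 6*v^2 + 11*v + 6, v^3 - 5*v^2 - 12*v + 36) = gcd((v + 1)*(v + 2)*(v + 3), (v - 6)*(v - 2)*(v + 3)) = v + 3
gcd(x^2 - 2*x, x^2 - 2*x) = x^2 - 2*x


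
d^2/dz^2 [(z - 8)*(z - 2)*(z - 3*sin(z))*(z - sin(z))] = 4*z^3*sin(z) - 40*z^2*sin(z) - 24*z^2*cos(z) + 6*z^2*cos(2*z) + 12*z^2 + 40*z*sin(z) + 12*z*sin(2*z) + 160*z*cos(z) - 60*z*cos(2*z) - 60*z + 80*sin(z) - 60*sin(2*z) - 128*cos(z) + 93*cos(2*z) + 35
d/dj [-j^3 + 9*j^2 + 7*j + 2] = -3*j^2 + 18*j + 7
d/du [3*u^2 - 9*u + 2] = 6*u - 9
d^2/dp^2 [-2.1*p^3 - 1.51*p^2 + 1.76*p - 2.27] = -12.6*p - 3.02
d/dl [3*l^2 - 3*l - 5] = 6*l - 3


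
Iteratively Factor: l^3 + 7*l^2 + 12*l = (l + 4)*(l^2 + 3*l) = (l + 3)*(l + 4)*(l)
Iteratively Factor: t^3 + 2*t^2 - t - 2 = (t + 1)*(t^2 + t - 2) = (t - 1)*(t + 1)*(t + 2)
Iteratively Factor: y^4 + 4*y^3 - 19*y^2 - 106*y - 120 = (y + 4)*(y^3 - 19*y - 30) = (y + 3)*(y + 4)*(y^2 - 3*y - 10) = (y - 5)*(y + 3)*(y + 4)*(y + 2)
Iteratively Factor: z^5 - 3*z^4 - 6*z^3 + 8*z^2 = (z - 4)*(z^4 + z^3 - 2*z^2) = z*(z - 4)*(z^3 + z^2 - 2*z) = z*(z - 4)*(z - 1)*(z^2 + 2*z) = z*(z - 4)*(z - 1)*(z + 2)*(z)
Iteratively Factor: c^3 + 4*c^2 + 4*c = (c + 2)*(c^2 + 2*c) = (c + 2)^2*(c)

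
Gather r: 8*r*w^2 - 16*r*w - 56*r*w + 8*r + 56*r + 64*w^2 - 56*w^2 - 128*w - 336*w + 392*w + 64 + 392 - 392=r*(8*w^2 - 72*w + 64) + 8*w^2 - 72*w + 64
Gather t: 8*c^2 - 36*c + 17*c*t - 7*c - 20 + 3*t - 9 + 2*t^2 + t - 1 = 8*c^2 - 43*c + 2*t^2 + t*(17*c + 4) - 30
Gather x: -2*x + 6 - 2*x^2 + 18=-2*x^2 - 2*x + 24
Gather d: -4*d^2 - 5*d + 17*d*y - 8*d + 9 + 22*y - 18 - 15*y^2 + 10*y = -4*d^2 + d*(17*y - 13) - 15*y^2 + 32*y - 9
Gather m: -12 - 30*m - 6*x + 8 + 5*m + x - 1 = -25*m - 5*x - 5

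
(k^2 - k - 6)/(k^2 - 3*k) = (k + 2)/k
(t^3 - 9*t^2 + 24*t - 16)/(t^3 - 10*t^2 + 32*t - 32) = (t - 1)/(t - 2)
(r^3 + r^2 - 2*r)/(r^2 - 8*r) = (r^2 + r - 2)/(r - 8)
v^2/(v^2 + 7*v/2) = 2*v/(2*v + 7)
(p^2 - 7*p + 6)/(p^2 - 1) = (p - 6)/(p + 1)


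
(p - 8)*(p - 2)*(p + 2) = p^3 - 8*p^2 - 4*p + 32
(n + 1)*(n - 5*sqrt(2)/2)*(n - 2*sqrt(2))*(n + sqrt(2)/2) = n^4 - 4*sqrt(2)*n^3 + n^3 - 4*sqrt(2)*n^2 + 11*n^2/2 + 11*n/2 + 5*sqrt(2)*n + 5*sqrt(2)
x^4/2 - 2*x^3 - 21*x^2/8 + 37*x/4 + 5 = (x/2 + 1)*(x - 4)*(x - 5/2)*(x + 1/2)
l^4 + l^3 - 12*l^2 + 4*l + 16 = (l - 2)^2*(l + 1)*(l + 4)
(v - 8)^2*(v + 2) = v^3 - 14*v^2 + 32*v + 128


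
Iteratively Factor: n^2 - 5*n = (n)*(n - 5)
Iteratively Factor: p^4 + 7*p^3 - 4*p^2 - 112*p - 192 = (p - 4)*(p^3 + 11*p^2 + 40*p + 48) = (p - 4)*(p + 3)*(p^2 + 8*p + 16) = (p - 4)*(p + 3)*(p + 4)*(p + 4)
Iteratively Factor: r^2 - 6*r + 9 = (r - 3)*(r - 3)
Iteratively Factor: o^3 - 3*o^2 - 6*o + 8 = (o - 1)*(o^2 - 2*o - 8) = (o - 1)*(o + 2)*(o - 4)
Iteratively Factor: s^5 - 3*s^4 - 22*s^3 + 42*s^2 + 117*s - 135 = (s + 3)*(s^4 - 6*s^3 - 4*s^2 + 54*s - 45) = (s - 1)*(s + 3)*(s^3 - 5*s^2 - 9*s + 45) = (s - 5)*(s - 1)*(s + 3)*(s^2 - 9) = (s - 5)*(s - 3)*(s - 1)*(s + 3)*(s + 3)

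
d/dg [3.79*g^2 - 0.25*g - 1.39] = 7.58*g - 0.25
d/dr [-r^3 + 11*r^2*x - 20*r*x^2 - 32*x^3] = -3*r^2 + 22*r*x - 20*x^2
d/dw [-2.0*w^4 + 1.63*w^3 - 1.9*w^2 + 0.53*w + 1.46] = -8.0*w^3 + 4.89*w^2 - 3.8*w + 0.53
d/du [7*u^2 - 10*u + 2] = 14*u - 10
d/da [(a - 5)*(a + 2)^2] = (a + 2)*(3*a - 8)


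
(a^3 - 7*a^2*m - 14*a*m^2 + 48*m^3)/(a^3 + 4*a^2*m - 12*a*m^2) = (a^2 - 5*a*m - 24*m^2)/(a*(a + 6*m))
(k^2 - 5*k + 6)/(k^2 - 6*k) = (k^2 - 5*k + 6)/(k*(k - 6))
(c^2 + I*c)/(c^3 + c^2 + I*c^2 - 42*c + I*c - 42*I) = c/(c^2 + c - 42)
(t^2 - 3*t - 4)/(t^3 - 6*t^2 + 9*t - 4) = (t + 1)/(t^2 - 2*t + 1)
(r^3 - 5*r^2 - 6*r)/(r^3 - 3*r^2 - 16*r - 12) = r/(r + 2)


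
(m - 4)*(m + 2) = m^2 - 2*m - 8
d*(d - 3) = d^2 - 3*d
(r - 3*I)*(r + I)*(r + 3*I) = r^3 + I*r^2 + 9*r + 9*I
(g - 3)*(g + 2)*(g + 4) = g^3 + 3*g^2 - 10*g - 24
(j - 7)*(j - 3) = j^2 - 10*j + 21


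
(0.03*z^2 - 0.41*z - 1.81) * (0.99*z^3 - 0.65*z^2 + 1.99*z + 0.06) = 0.0297*z^5 - 0.4254*z^4 - 1.4657*z^3 + 0.3624*z^2 - 3.6265*z - 0.1086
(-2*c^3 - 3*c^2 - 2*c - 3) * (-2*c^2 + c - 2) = 4*c^5 + 4*c^4 + 5*c^3 + 10*c^2 + c + 6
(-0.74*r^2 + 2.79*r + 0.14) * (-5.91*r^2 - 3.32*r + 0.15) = 4.3734*r^4 - 14.0321*r^3 - 10.2012*r^2 - 0.0463000000000001*r + 0.021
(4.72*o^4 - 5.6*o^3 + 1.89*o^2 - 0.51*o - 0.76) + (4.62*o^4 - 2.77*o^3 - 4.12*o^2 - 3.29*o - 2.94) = 9.34*o^4 - 8.37*o^3 - 2.23*o^2 - 3.8*o - 3.7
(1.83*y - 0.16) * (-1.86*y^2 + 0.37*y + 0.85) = -3.4038*y^3 + 0.9747*y^2 + 1.4963*y - 0.136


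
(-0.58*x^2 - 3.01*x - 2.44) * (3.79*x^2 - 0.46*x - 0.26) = -2.1982*x^4 - 11.1411*x^3 - 7.7122*x^2 + 1.905*x + 0.6344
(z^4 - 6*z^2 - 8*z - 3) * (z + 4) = z^5 + 4*z^4 - 6*z^3 - 32*z^2 - 35*z - 12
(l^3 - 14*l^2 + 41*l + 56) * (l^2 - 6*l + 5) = l^5 - 20*l^4 + 130*l^3 - 260*l^2 - 131*l + 280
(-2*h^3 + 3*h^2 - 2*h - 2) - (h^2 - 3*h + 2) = -2*h^3 + 2*h^2 + h - 4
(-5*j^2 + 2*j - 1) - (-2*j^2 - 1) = -3*j^2 + 2*j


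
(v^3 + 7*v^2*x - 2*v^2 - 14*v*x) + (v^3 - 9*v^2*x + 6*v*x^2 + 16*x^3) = 2*v^3 - 2*v^2*x - 2*v^2 + 6*v*x^2 - 14*v*x + 16*x^3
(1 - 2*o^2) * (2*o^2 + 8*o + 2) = -4*o^4 - 16*o^3 - 2*o^2 + 8*o + 2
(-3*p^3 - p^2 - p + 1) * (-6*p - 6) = 18*p^4 + 24*p^3 + 12*p^2 - 6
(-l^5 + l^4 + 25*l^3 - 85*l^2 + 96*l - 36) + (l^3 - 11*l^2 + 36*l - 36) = -l^5 + l^4 + 26*l^3 - 96*l^2 + 132*l - 72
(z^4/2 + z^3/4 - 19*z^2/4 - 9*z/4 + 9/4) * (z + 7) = z^5/2 + 15*z^4/4 - 3*z^3 - 71*z^2/2 - 27*z/2 + 63/4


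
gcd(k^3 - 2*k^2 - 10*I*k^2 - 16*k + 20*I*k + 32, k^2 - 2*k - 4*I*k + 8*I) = k - 2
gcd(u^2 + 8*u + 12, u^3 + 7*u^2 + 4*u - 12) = u^2 + 8*u + 12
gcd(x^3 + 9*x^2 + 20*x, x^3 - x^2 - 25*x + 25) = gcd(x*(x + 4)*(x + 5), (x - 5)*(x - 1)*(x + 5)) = x + 5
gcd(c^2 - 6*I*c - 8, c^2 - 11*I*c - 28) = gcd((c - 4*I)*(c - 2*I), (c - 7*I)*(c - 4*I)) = c - 4*I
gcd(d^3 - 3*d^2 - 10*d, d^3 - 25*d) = d^2 - 5*d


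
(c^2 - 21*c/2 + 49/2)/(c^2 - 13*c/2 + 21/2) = (c - 7)/(c - 3)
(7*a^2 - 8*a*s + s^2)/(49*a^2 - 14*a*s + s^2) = (-a + s)/(-7*a + s)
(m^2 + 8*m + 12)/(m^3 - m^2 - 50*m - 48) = (m + 2)/(m^2 - 7*m - 8)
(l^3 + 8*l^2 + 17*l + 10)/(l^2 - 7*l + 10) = (l^3 + 8*l^2 + 17*l + 10)/(l^2 - 7*l + 10)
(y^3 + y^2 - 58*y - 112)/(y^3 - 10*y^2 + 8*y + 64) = (y + 7)/(y - 4)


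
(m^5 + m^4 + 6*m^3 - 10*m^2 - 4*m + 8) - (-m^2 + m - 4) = m^5 + m^4 + 6*m^3 - 9*m^2 - 5*m + 12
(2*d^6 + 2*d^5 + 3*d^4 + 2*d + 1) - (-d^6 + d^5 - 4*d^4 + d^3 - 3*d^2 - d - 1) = 3*d^6 + d^5 + 7*d^4 - d^3 + 3*d^2 + 3*d + 2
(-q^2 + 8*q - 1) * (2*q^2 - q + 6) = -2*q^4 + 17*q^3 - 16*q^2 + 49*q - 6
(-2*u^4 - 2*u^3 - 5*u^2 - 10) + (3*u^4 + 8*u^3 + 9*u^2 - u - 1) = u^4 + 6*u^3 + 4*u^2 - u - 11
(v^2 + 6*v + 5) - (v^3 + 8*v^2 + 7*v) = -v^3 - 7*v^2 - v + 5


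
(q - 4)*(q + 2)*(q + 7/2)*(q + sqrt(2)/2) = q^4 + sqrt(2)*q^3/2 + 3*q^3/2 - 15*q^2 + 3*sqrt(2)*q^2/4 - 28*q - 15*sqrt(2)*q/2 - 14*sqrt(2)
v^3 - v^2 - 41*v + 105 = (v - 5)*(v - 3)*(v + 7)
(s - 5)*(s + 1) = s^2 - 4*s - 5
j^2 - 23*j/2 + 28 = (j - 8)*(j - 7/2)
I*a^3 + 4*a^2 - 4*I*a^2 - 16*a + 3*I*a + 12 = (a - 3)*(a - 4*I)*(I*a - I)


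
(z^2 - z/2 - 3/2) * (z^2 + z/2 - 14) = z^4 - 63*z^2/4 + 25*z/4 + 21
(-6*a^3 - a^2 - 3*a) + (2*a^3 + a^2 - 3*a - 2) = -4*a^3 - 6*a - 2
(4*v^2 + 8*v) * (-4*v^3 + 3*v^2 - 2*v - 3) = -16*v^5 - 20*v^4 + 16*v^3 - 28*v^2 - 24*v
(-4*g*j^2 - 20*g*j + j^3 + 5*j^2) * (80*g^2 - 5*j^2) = -320*g^3*j^2 - 1600*g^3*j + 80*g^2*j^3 + 400*g^2*j^2 + 20*g*j^4 + 100*g*j^3 - 5*j^5 - 25*j^4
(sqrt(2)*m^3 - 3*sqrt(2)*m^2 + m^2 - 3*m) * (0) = 0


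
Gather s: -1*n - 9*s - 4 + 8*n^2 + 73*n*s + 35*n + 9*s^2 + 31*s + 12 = 8*n^2 + 34*n + 9*s^2 + s*(73*n + 22) + 8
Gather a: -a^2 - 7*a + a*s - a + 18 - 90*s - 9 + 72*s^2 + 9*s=-a^2 + a*(s - 8) + 72*s^2 - 81*s + 9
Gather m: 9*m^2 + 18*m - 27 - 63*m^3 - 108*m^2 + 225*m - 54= -63*m^3 - 99*m^2 + 243*m - 81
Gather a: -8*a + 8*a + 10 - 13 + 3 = 0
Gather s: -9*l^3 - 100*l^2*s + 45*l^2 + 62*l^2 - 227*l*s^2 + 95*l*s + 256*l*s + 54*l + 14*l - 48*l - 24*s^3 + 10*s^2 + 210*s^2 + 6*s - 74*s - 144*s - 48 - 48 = -9*l^3 + 107*l^2 + 20*l - 24*s^3 + s^2*(220 - 227*l) + s*(-100*l^2 + 351*l - 212) - 96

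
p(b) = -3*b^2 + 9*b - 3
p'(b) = 9 - 6*b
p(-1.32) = -20.11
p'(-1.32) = 16.92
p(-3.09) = -59.45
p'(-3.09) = 27.54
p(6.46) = -70.05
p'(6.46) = -29.76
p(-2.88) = -53.80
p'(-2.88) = 26.28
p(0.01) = -2.91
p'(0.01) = 8.94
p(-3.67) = -76.44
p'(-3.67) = 31.02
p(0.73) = 1.97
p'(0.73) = 4.62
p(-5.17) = -129.72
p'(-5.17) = 40.02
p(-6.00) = -165.00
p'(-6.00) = 45.00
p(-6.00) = -165.00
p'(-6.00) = 45.00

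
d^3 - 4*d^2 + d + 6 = (d - 3)*(d - 2)*(d + 1)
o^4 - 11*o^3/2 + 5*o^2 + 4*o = o*(o - 4)*(o - 2)*(o + 1/2)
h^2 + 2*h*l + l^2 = (h + l)^2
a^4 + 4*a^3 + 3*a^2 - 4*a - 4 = (a - 1)*(a + 1)*(a + 2)^2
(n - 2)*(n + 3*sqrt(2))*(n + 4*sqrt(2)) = n^3 - 2*n^2 + 7*sqrt(2)*n^2 - 14*sqrt(2)*n + 24*n - 48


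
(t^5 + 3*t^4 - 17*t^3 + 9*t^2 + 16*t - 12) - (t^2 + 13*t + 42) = t^5 + 3*t^4 - 17*t^3 + 8*t^2 + 3*t - 54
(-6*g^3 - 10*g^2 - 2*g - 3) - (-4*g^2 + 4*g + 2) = -6*g^3 - 6*g^2 - 6*g - 5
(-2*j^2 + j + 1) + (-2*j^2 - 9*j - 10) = -4*j^2 - 8*j - 9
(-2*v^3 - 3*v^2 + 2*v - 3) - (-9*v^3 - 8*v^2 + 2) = 7*v^3 + 5*v^2 + 2*v - 5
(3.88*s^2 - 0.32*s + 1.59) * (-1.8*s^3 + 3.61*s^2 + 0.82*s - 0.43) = -6.984*s^5 + 14.5828*s^4 - 0.835600000000001*s^3 + 3.8091*s^2 + 1.4414*s - 0.6837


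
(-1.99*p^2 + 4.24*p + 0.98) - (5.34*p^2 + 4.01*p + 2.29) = -7.33*p^2 + 0.23*p - 1.31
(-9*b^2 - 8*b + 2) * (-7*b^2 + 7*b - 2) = 63*b^4 - 7*b^3 - 52*b^2 + 30*b - 4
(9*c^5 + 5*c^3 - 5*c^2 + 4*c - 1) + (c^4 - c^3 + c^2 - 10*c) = 9*c^5 + c^4 + 4*c^3 - 4*c^2 - 6*c - 1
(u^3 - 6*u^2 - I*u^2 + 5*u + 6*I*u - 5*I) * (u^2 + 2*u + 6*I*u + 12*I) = u^5 - 4*u^4 + 5*I*u^4 - u^3 - 20*I*u^3 - 14*u^2 - 35*I*u^2 - 42*u + 50*I*u + 60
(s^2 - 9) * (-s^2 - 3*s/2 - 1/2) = -s^4 - 3*s^3/2 + 17*s^2/2 + 27*s/2 + 9/2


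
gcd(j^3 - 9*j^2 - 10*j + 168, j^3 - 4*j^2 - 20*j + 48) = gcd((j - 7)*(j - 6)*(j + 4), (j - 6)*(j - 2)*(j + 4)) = j^2 - 2*j - 24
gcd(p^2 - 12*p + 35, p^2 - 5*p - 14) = p - 7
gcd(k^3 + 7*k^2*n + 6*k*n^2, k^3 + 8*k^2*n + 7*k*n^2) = k^2 + k*n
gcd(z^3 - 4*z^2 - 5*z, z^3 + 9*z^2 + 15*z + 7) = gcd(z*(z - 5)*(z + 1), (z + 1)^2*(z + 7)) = z + 1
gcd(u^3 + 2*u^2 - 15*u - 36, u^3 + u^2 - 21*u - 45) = u^2 + 6*u + 9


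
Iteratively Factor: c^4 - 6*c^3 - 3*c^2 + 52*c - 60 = (c - 2)*(c^3 - 4*c^2 - 11*c + 30) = (c - 5)*(c - 2)*(c^2 + c - 6) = (c - 5)*(c - 2)^2*(c + 3)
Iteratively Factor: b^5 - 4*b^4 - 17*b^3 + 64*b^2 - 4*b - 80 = (b + 4)*(b^4 - 8*b^3 + 15*b^2 + 4*b - 20) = (b + 1)*(b + 4)*(b^3 - 9*b^2 + 24*b - 20) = (b - 5)*(b + 1)*(b + 4)*(b^2 - 4*b + 4) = (b - 5)*(b - 2)*(b + 1)*(b + 4)*(b - 2)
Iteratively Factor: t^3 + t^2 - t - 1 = (t + 1)*(t^2 - 1) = (t + 1)^2*(t - 1)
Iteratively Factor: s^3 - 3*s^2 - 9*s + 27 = (s - 3)*(s^2 - 9) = (s - 3)*(s + 3)*(s - 3)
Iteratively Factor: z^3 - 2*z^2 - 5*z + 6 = (z + 2)*(z^2 - 4*z + 3) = (z - 1)*(z + 2)*(z - 3)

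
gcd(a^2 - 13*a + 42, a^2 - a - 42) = a - 7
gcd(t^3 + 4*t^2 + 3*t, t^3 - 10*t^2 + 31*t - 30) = 1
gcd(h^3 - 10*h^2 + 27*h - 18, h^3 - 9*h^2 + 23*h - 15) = h^2 - 4*h + 3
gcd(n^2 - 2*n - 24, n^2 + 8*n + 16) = n + 4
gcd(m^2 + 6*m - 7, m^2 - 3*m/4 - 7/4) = 1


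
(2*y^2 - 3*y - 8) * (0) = 0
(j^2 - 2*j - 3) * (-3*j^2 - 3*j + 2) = -3*j^4 + 3*j^3 + 17*j^2 + 5*j - 6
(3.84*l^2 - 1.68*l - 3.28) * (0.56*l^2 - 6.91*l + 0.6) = 2.1504*l^4 - 27.4752*l^3 + 12.076*l^2 + 21.6568*l - 1.968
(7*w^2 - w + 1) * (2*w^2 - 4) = 14*w^4 - 2*w^3 - 26*w^2 + 4*w - 4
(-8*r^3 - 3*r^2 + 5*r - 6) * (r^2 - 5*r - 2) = -8*r^5 + 37*r^4 + 36*r^3 - 25*r^2 + 20*r + 12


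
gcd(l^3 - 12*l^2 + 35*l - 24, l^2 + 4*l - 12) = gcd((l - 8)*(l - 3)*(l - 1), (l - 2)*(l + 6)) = 1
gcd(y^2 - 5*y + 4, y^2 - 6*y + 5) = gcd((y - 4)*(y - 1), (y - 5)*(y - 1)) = y - 1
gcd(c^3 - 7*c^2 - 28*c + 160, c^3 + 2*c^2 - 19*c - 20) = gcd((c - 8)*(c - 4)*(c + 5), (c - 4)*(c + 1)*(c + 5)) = c^2 + c - 20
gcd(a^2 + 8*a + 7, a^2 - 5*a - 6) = a + 1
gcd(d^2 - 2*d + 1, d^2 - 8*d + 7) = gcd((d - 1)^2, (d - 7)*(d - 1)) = d - 1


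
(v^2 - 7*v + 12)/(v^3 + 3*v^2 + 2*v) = (v^2 - 7*v + 12)/(v*(v^2 + 3*v + 2))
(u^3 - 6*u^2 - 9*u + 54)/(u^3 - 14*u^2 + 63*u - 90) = (u + 3)/(u - 5)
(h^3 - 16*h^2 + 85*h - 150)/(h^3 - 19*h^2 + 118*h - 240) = (h - 5)/(h - 8)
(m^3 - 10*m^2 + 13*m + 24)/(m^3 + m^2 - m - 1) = (m^2 - 11*m + 24)/(m^2 - 1)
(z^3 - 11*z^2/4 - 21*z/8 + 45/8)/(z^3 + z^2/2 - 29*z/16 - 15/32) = 4*(z - 3)/(4*z + 1)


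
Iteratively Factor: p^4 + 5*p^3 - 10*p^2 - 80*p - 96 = (p + 3)*(p^3 + 2*p^2 - 16*p - 32) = (p + 2)*(p + 3)*(p^2 - 16) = (p - 4)*(p + 2)*(p + 3)*(p + 4)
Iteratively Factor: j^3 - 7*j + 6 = (j - 1)*(j^2 + j - 6) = (j - 1)*(j + 3)*(j - 2)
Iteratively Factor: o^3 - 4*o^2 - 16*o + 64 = (o - 4)*(o^2 - 16) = (o - 4)*(o + 4)*(o - 4)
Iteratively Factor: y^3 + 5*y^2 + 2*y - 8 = (y + 4)*(y^2 + y - 2) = (y - 1)*(y + 4)*(y + 2)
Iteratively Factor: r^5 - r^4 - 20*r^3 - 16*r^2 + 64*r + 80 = (r + 2)*(r^4 - 3*r^3 - 14*r^2 + 12*r + 40) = (r - 2)*(r + 2)*(r^3 - r^2 - 16*r - 20) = (r - 5)*(r - 2)*(r + 2)*(r^2 + 4*r + 4) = (r - 5)*(r - 2)*(r + 2)^2*(r + 2)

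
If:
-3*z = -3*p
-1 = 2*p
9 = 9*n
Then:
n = 1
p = -1/2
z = -1/2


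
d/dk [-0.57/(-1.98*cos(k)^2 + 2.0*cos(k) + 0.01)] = (2.2572*cos(k) - 1.14)*sin(k)/(-1.98*cos(k)^2 + 2.0*cos(k) + 0.01)^2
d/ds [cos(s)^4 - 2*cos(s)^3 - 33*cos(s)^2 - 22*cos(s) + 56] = 2*(-2*cos(s)^3 + 3*cos(s)^2 + 33*cos(s) + 11)*sin(s)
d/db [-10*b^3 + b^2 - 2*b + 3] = -30*b^2 + 2*b - 2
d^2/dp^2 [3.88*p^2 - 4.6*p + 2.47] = 7.76000000000000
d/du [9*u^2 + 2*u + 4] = 18*u + 2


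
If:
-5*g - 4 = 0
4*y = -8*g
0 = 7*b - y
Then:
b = 8/35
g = -4/5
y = 8/5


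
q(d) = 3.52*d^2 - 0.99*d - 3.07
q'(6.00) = 41.25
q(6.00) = 117.71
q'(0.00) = -0.99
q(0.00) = -3.07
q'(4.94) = 33.79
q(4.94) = 77.94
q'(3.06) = 20.55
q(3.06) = 26.86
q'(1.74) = 11.26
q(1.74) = 5.86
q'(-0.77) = -6.41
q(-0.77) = -0.22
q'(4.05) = 27.52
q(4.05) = 50.66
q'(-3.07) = -22.60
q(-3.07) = 33.14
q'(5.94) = 40.83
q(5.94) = 115.25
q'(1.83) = 11.89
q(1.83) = 6.91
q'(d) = 7.04*d - 0.99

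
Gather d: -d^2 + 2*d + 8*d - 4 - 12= -d^2 + 10*d - 16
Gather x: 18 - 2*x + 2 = 20 - 2*x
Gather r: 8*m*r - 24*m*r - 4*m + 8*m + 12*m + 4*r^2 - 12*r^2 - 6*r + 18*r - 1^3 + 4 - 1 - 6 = 16*m - 8*r^2 + r*(12 - 16*m) - 4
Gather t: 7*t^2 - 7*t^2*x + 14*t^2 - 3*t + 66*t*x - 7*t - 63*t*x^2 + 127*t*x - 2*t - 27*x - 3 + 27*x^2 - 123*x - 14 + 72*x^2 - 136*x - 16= t^2*(21 - 7*x) + t*(-63*x^2 + 193*x - 12) + 99*x^2 - 286*x - 33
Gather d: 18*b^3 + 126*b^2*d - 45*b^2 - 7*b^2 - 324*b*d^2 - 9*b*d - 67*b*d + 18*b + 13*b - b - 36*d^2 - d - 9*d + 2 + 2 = 18*b^3 - 52*b^2 + 30*b + d^2*(-324*b - 36) + d*(126*b^2 - 76*b - 10) + 4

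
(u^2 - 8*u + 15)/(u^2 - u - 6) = (u - 5)/(u + 2)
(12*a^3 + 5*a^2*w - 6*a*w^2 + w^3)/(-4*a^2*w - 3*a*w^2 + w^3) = (-3*a + w)/w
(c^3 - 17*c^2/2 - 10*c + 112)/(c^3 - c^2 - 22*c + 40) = (c^2 - 9*c/2 - 28)/(c^2 + 3*c - 10)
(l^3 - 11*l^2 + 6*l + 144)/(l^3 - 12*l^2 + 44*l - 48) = (l^2 - 5*l - 24)/(l^2 - 6*l + 8)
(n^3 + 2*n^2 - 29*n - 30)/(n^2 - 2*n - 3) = (n^2 + n - 30)/(n - 3)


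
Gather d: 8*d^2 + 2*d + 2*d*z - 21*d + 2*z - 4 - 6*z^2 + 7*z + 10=8*d^2 + d*(2*z - 19) - 6*z^2 + 9*z + 6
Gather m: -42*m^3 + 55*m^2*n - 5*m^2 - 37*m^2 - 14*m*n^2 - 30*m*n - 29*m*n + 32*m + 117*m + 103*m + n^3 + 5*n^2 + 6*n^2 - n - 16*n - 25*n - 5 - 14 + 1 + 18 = -42*m^3 + m^2*(55*n - 42) + m*(-14*n^2 - 59*n + 252) + n^3 + 11*n^2 - 42*n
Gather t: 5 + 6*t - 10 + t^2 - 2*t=t^2 + 4*t - 5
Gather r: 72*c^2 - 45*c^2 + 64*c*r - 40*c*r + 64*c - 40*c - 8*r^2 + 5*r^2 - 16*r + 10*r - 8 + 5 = 27*c^2 + 24*c - 3*r^2 + r*(24*c - 6) - 3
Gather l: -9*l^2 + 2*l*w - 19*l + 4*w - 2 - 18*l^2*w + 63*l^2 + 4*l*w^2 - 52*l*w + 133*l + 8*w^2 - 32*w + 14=l^2*(54 - 18*w) + l*(4*w^2 - 50*w + 114) + 8*w^2 - 28*w + 12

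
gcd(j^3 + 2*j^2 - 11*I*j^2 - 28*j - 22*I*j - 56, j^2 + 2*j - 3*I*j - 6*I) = j + 2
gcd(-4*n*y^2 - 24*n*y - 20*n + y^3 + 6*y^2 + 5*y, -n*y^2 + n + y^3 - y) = y + 1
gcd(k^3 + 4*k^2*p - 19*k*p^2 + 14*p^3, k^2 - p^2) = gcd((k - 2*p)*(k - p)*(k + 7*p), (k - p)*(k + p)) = -k + p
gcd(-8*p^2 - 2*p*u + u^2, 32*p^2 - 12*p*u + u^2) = 4*p - u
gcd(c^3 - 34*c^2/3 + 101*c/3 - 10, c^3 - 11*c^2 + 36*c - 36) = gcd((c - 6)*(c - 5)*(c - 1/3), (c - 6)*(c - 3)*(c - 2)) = c - 6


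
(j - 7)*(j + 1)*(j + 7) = j^3 + j^2 - 49*j - 49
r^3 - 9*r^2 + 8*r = r*(r - 8)*(r - 1)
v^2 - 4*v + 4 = (v - 2)^2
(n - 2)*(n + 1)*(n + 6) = n^3 + 5*n^2 - 8*n - 12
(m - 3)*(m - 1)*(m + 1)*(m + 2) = m^4 - m^3 - 7*m^2 + m + 6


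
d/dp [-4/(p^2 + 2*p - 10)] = 8*(p + 1)/(p^2 + 2*p - 10)^2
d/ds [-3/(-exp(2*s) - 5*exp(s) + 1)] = (-6*exp(s) - 15)*exp(s)/(exp(2*s) + 5*exp(s) - 1)^2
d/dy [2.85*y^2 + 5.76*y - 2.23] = 5.7*y + 5.76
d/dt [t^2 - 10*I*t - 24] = 2*t - 10*I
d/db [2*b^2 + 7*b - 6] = 4*b + 7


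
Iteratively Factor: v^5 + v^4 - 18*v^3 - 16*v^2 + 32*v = (v + 2)*(v^4 - v^3 - 16*v^2 + 16*v) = (v + 2)*(v + 4)*(v^3 - 5*v^2 + 4*v) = v*(v + 2)*(v + 4)*(v^2 - 5*v + 4) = v*(v - 1)*(v + 2)*(v + 4)*(v - 4)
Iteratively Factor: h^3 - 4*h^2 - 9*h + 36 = (h - 3)*(h^2 - h - 12) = (h - 3)*(h + 3)*(h - 4)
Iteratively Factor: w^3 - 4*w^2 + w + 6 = (w + 1)*(w^2 - 5*w + 6) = (w - 3)*(w + 1)*(w - 2)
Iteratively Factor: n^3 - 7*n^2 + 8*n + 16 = (n - 4)*(n^2 - 3*n - 4) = (n - 4)*(n + 1)*(n - 4)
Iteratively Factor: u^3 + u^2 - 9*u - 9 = (u + 3)*(u^2 - 2*u - 3) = (u - 3)*(u + 3)*(u + 1)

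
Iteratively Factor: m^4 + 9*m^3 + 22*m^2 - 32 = (m + 4)*(m^3 + 5*m^2 + 2*m - 8) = (m + 2)*(m + 4)*(m^2 + 3*m - 4) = (m + 2)*(m + 4)^2*(m - 1)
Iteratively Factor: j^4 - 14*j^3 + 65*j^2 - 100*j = (j - 5)*(j^3 - 9*j^2 + 20*j) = (j - 5)^2*(j^2 - 4*j) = (j - 5)^2*(j - 4)*(j)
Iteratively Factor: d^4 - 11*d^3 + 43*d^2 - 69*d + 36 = (d - 4)*(d^3 - 7*d^2 + 15*d - 9) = (d - 4)*(d - 3)*(d^2 - 4*d + 3) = (d - 4)*(d - 3)*(d - 1)*(d - 3)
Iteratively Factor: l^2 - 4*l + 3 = (l - 1)*(l - 3)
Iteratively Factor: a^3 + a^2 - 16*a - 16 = (a - 4)*(a^2 + 5*a + 4) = (a - 4)*(a + 4)*(a + 1)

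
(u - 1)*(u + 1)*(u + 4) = u^3 + 4*u^2 - u - 4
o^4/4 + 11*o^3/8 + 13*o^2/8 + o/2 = o*(o/4 + 1)*(o + 1/2)*(o + 1)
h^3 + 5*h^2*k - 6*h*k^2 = h*(h - k)*(h + 6*k)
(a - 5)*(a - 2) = a^2 - 7*a + 10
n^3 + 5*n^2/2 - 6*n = n*(n - 3/2)*(n + 4)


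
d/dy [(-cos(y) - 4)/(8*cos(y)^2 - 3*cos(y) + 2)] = (8*sin(y)^2 - 64*cos(y) + 6)*sin(y)/(8*cos(y)^2 - 3*cos(y) + 2)^2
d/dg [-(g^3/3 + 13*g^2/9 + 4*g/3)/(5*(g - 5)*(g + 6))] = (-3*g^4 - 6*g^3 + 269*g^2 + 780*g + 360)/(45*(g^4 + 2*g^3 - 59*g^2 - 60*g + 900))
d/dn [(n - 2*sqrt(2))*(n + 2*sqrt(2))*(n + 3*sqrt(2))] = 3*n^2 + 6*sqrt(2)*n - 8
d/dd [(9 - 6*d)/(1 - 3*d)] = 21/(3*d - 1)^2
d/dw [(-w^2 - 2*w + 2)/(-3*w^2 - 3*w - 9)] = (-w^2 + 10*w + 8)/(3*(w^4 + 2*w^3 + 7*w^2 + 6*w + 9))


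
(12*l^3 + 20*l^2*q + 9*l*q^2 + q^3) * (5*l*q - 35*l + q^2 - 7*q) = 60*l^4*q - 420*l^4 + 112*l^3*q^2 - 784*l^3*q + 65*l^2*q^3 - 455*l^2*q^2 + 14*l*q^4 - 98*l*q^3 + q^5 - 7*q^4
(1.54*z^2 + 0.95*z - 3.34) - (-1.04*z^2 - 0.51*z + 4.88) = 2.58*z^2 + 1.46*z - 8.22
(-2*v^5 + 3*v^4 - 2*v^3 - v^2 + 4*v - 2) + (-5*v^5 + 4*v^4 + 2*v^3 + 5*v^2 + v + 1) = -7*v^5 + 7*v^4 + 4*v^2 + 5*v - 1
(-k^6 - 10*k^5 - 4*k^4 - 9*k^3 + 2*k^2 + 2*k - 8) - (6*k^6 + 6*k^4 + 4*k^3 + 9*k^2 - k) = -7*k^6 - 10*k^5 - 10*k^4 - 13*k^3 - 7*k^2 + 3*k - 8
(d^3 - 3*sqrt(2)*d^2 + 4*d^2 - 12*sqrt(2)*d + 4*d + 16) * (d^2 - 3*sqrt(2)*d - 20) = d^5 - 6*sqrt(2)*d^4 + 4*d^4 - 24*sqrt(2)*d^3 + 2*d^3 + 8*d^2 + 48*sqrt(2)*d^2 - 80*d + 192*sqrt(2)*d - 320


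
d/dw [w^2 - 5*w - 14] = 2*w - 5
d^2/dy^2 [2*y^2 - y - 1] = 4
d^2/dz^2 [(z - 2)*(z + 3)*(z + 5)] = 6*z + 12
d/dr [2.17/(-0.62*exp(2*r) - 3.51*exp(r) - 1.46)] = (2.6908*exp(r) + 7.6167)*exp(r)/(0.62*exp(2*r) + 3.51*exp(r) + 1.46)^2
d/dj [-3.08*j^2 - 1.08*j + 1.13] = -6.16*j - 1.08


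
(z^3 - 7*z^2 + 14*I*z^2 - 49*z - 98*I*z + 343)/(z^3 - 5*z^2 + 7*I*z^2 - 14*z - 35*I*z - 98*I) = (z + 7*I)/(z + 2)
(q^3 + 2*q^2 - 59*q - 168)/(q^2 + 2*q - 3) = (q^2 - q - 56)/(q - 1)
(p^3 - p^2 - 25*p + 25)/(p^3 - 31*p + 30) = (p + 5)/(p + 6)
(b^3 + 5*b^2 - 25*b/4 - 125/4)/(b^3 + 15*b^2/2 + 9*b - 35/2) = (4*b^2 - 25)/(2*(2*b^2 + 5*b - 7))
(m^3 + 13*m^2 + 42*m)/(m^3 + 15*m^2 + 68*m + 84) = m/(m + 2)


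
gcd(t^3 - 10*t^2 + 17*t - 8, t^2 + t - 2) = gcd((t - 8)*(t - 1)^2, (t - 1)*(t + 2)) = t - 1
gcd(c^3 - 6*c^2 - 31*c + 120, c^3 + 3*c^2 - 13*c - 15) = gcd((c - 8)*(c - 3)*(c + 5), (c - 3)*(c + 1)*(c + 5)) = c^2 + 2*c - 15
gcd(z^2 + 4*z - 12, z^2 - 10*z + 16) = z - 2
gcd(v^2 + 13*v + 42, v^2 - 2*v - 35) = 1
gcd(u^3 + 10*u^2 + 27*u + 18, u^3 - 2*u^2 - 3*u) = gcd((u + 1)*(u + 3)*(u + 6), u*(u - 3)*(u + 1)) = u + 1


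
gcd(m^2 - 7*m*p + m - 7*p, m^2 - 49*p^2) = -m + 7*p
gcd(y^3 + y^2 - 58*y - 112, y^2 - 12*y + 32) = y - 8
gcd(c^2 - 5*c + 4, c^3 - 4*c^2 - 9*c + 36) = c - 4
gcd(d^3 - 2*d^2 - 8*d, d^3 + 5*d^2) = d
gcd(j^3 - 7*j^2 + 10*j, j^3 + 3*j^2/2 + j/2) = j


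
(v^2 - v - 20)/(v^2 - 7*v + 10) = (v + 4)/(v - 2)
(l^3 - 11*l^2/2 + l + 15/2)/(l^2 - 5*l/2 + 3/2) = (l^2 - 4*l - 5)/(l - 1)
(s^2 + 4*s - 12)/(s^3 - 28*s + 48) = 1/(s - 4)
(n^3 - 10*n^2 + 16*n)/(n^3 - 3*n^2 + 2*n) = (n - 8)/(n - 1)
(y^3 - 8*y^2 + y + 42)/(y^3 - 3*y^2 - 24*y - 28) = (y - 3)/(y + 2)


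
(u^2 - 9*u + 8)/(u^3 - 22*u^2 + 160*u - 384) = (u - 1)/(u^2 - 14*u + 48)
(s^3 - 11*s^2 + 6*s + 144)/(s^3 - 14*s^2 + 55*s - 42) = (s^2 - 5*s - 24)/(s^2 - 8*s + 7)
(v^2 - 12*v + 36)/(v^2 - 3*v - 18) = (v - 6)/(v + 3)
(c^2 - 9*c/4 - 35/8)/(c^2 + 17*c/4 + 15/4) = (c - 7/2)/(c + 3)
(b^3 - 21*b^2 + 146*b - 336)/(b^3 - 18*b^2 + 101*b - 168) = (b - 6)/(b - 3)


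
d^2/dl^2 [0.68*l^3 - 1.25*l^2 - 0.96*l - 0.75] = 4.08*l - 2.5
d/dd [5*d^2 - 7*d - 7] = 10*d - 7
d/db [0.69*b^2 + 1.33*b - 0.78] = 1.38*b + 1.33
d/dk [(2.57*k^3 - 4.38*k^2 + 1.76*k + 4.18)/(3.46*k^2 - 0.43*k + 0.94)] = (8.8922*k^4 - 2.2102*k^3 + 3.0412*k^2 - 37.16*k + 3.4518)/(11.9716*k^4 - 2.9756*k^3 + 6.6897*k^2 - 0.8084*k + 0.8836)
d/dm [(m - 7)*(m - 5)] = 2*m - 12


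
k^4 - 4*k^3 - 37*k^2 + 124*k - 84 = (k - 7)*(k - 2)*(k - 1)*(k + 6)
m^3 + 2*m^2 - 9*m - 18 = (m - 3)*(m + 2)*(m + 3)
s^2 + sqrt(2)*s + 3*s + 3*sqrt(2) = (s + 3)*(s + sqrt(2))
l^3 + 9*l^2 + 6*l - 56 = (l - 2)*(l + 4)*(l + 7)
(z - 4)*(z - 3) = z^2 - 7*z + 12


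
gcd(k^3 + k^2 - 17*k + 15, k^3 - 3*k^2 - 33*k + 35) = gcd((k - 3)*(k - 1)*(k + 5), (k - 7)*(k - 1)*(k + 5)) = k^2 + 4*k - 5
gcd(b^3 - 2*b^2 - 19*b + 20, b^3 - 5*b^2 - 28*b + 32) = b^2 + 3*b - 4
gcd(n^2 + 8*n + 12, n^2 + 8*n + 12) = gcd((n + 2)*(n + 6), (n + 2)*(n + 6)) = n^2 + 8*n + 12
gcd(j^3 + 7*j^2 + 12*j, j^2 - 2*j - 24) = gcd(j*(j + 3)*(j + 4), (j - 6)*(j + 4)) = j + 4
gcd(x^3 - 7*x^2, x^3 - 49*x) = x^2 - 7*x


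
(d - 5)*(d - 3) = d^2 - 8*d + 15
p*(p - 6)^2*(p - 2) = p^4 - 14*p^3 + 60*p^2 - 72*p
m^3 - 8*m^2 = m^2*(m - 8)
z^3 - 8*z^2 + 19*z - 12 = (z - 4)*(z - 3)*(z - 1)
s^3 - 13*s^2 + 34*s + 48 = (s - 8)*(s - 6)*(s + 1)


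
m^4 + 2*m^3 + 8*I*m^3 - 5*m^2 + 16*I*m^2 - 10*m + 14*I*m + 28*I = (m + 2)*(m - I)*(m + 2*I)*(m + 7*I)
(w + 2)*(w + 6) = w^2 + 8*w + 12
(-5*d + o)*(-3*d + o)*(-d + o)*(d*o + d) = -15*d^4*o - 15*d^4 + 23*d^3*o^2 + 23*d^3*o - 9*d^2*o^3 - 9*d^2*o^2 + d*o^4 + d*o^3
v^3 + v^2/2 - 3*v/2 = v*(v - 1)*(v + 3/2)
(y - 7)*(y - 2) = y^2 - 9*y + 14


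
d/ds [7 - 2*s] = -2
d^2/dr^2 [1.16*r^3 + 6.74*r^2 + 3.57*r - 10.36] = 6.96*r + 13.48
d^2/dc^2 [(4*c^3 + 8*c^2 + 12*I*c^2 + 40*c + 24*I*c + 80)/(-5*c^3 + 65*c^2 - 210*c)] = (c^6*(-120 - 24*I) + c^5*(768 - 144*I) + c^4*(4176 + 4896*I) + c^3*(-16368 - 19200*I) - 101280*c^2 + 262080*c - 282240)/(5*c^9 - 195*c^8 + 3165*c^7 - 27365*c^6 + 132930*c^5 - 343980*c^4 + 370440*c^3)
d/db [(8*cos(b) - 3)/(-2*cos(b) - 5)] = 46*sin(b)/(2*cos(b) + 5)^2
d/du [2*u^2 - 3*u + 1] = 4*u - 3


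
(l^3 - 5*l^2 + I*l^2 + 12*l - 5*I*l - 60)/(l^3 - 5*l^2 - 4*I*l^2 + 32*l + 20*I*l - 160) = (l - 3*I)/(l - 8*I)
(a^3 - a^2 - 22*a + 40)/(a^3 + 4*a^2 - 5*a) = (a^2 - 6*a + 8)/(a*(a - 1))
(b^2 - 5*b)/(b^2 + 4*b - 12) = b*(b - 5)/(b^2 + 4*b - 12)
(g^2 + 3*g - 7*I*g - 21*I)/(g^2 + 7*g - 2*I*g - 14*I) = (g^2 + g*(3 - 7*I) - 21*I)/(g^2 + g*(7 - 2*I) - 14*I)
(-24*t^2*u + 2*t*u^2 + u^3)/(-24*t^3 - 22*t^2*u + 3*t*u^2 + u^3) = u/(t + u)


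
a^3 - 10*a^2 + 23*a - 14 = (a - 7)*(a - 2)*(a - 1)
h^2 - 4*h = h*(h - 4)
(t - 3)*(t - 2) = t^2 - 5*t + 6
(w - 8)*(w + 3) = w^2 - 5*w - 24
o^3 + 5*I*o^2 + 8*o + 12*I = (o - 2*I)*(o + I)*(o + 6*I)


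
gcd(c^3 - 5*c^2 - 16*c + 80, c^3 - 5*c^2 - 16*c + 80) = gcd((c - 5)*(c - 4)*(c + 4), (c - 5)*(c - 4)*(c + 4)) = c^3 - 5*c^2 - 16*c + 80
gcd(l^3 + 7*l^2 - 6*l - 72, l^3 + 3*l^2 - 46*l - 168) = l^2 + 10*l + 24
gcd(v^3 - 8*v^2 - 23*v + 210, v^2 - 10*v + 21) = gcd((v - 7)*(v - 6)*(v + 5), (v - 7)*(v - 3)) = v - 7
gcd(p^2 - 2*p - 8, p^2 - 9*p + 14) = 1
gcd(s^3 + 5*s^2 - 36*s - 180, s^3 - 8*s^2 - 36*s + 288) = s^2 - 36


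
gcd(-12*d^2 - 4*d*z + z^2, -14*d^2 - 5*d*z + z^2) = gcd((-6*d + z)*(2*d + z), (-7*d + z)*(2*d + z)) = 2*d + z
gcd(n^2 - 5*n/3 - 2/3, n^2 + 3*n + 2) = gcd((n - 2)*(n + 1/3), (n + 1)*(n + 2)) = 1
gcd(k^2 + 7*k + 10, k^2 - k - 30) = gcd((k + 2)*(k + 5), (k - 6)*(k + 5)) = k + 5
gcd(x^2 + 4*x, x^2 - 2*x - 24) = x + 4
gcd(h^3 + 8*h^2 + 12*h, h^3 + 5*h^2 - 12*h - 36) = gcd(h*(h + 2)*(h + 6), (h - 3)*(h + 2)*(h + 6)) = h^2 + 8*h + 12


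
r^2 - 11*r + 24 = (r - 8)*(r - 3)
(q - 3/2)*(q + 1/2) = q^2 - q - 3/4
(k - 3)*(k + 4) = k^2 + k - 12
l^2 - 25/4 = (l - 5/2)*(l + 5/2)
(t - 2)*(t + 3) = t^2 + t - 6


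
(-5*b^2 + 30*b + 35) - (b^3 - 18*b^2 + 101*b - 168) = -b^3 + 13*b^2 - 71*b + 203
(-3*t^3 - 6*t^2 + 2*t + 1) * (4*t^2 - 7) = -12*t^5 - 24*t^4 + 29*t^3 + 46*t^2 - 14*t - 7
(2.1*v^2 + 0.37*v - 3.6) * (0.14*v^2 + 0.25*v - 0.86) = 0.294*v^4 + 0.5768*v^3 - 2.2175*v^2 - 1.2182*v + 3.096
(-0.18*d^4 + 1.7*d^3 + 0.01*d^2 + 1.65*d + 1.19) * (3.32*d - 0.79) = -0.5976*d^5 + 5.7862*d^4 - 1.3098*d^3 + 5.4701*d^2 + 2.6473*d - 0.9401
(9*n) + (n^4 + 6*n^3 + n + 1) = n^4 + 6*n^3 + 10*n + 1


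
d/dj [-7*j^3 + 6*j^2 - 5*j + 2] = -21*j^2 + 12*j - 5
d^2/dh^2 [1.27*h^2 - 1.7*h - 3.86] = 2.54000000000000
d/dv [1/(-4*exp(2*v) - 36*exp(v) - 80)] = (2*exp(v) + 9)*exp(v)/(4*(exp(2*v) + 9*exp(v) + 20)^2)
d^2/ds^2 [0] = 0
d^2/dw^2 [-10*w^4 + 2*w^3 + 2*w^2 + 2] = -120*w^2 + 12*w + 4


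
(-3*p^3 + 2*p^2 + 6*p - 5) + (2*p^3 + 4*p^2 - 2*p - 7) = -p^3 + 6*p^2 + 4*p - 12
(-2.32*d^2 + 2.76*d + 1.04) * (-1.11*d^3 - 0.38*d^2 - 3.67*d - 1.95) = 2.5752*d^5 - 2.182*d^4 + 6.3112*d^3 - 6.0004*d^2 - 9.1988*d - 2.028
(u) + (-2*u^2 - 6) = -2*u^2 + u - 6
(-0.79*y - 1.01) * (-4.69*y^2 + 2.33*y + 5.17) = 3.7051*y^3 + 2.8962*y^2 - 6.4376*y - 5.2217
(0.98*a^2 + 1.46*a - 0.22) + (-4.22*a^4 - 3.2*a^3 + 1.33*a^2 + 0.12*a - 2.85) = -4.22*a^4 - 3.2*a^3 + 2.31*a^2 + 1.58*a - 3.07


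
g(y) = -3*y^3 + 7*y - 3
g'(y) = 7 - 9*y^2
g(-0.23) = -4.57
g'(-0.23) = 6.52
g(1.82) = -8.35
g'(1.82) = -22.81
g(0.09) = -2.37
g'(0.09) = 6.93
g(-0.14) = -3.97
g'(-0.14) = 6.82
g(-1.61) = -1.75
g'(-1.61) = -16.33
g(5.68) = -512.99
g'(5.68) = -283.36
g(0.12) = -2.17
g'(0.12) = 6.87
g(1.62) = -4.41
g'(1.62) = -16.62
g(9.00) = -2127.00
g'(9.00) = -722.00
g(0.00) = -3.00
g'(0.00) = 7.00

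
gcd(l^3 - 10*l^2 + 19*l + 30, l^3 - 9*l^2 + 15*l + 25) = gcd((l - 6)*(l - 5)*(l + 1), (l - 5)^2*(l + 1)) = l^2 - 4*l - 5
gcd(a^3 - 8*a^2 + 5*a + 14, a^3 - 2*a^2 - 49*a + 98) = a^2 - 9*a + 14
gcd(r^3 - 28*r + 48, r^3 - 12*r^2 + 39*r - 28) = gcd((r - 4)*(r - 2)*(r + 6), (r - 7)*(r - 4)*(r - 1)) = r - 4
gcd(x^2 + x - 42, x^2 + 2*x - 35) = x + 7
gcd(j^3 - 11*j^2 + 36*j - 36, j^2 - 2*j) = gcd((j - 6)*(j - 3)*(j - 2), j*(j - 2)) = j - 2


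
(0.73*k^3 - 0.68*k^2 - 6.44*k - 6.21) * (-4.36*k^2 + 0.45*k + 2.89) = -3.1828*k^5 + 3.2933*k^4 + 29.8821*k^3 + 22.2124*k^2 - 21.4061*k - 17.9469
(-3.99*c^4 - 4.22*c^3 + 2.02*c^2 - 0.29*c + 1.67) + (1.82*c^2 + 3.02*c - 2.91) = -3.99*c^4 - 4.22*c^3 + 3.84*c^2 + 2.73*c - 1.24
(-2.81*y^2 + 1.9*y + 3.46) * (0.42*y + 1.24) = -1.1802*y^3 - 2.6864*y^2 + 3.8092*y + 4.2904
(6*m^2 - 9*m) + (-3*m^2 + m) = 3*m^2 - 8*m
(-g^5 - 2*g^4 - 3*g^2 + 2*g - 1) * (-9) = 9*g^5 + 18*g^4 + 27*g^2 - 18*g + 9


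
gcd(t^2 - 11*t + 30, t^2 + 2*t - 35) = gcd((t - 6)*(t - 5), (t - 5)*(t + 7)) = t - 5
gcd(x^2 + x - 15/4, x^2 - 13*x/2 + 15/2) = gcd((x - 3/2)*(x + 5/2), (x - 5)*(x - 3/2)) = x - 3/2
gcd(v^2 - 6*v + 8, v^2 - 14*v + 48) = 1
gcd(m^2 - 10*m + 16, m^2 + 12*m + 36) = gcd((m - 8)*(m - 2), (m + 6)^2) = 1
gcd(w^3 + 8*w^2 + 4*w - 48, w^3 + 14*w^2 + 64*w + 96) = w^2 + 10*w + 24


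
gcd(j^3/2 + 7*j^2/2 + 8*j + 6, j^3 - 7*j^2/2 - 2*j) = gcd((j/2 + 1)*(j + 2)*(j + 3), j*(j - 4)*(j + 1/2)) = 1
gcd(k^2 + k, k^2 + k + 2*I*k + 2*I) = k + 1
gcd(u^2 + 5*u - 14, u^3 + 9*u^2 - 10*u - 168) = u + 7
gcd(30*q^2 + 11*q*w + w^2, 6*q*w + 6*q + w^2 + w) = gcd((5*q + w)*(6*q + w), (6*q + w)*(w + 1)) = 6*q + w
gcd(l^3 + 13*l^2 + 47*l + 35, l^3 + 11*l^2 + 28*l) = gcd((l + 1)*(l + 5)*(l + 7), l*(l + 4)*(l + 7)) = l + 7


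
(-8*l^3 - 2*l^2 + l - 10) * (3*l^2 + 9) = -24*l^5 - 6*l^4 - 69*l^3 - 48*l^2 + 9*l - 90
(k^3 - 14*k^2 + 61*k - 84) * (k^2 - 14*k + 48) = k^5 - 28*k^4 + 305*k^3 - 1610*k^2 + 4104*k - 4032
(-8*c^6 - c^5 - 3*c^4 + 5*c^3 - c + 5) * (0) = 0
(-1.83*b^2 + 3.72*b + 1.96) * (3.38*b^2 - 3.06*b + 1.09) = -6.1854*b^4 + 18.1734*b^3 - 6.7531*b^2 - 1.9428*b + 2.1364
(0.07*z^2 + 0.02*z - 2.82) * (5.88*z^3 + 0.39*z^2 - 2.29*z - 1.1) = 0.4116*z^5 + 0.1449*z^4 - 16.7341*z^3 - 1.2226*z^2 + 6.4358*z + 3.102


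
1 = 1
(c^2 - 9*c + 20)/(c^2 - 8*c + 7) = (c^2 - 9*c + 20)/(c^2 - 8*c + 7)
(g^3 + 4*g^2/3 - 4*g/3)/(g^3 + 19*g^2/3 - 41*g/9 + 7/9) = 3*g*(3*g^2 + 4*g - 4)/(9*g^3 + 57*g^2 - 41*g + 7)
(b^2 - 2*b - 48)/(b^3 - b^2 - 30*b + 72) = (b - 8)/(b^2 - 7*b + 12)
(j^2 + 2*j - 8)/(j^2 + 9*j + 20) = (j - 2)/(j + 5)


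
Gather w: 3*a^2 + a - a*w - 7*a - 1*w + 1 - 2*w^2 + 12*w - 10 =3*a^2 - 6*a - 2*w^2 + w*(11 - a) - 9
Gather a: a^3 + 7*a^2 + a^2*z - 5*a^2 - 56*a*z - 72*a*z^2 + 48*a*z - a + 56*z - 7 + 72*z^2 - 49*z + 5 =a^3 + a^2*(z + 2) + a*(-72*z^2 - 8*z - 1) + 72*z^2 + 7*z - 2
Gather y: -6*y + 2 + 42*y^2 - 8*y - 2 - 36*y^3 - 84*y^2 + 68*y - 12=-36*y^3 - 42*y^2 + 54*y - 12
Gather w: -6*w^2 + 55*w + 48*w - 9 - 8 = -6*w^2 + 103*w - 17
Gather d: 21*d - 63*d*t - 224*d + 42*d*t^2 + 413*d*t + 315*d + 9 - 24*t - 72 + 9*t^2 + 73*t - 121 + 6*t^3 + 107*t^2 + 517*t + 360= d*(42*t^2 + 350*t + 112) + 6*t^3 + 116*t^2 + 566*t + 176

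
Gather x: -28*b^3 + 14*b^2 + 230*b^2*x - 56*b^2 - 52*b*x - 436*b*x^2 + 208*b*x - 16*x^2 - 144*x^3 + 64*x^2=-28*b^3 - 42*b^2 - 144*x^3 + x^2*(48 - 436*b) + x*(230*b^2 + 156*b)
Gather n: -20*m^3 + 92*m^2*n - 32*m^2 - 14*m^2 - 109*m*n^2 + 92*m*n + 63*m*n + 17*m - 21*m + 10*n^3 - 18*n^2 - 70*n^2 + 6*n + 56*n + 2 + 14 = -20*m^3 - 46*m^2 - 4*m + 10*n^3 + n^2*(-109*m - 88) + n*(92*m^2 + 155*m + 62) + 16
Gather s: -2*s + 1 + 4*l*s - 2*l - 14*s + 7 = -2*l + s*(4*l - 16) + 8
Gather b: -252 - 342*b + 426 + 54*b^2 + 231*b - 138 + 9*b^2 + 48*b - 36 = 63*b^2 - 63*b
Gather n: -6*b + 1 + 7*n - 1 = -6*b + 7*n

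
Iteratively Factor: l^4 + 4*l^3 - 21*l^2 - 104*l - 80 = (l + 1)*(l^3 + 3*l^2 - 24*l - 80) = (l - 5)*(l + 1)*(l^2 + 8*l + 16) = (l - 5)*(l + 1)*(l + 4)*(l + 4)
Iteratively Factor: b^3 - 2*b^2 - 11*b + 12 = (b + 3)*(b^2 - 5*b + 4) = (b - 4)*(b + 3)*(b - 1)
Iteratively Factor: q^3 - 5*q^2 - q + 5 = (q - 1)*(q^2 - 4*q - 5) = (q - 5)*(q - 1)*(q + 1)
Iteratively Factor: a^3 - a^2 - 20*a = (a)*(a^2 - a - 20) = a*(a + 4)*(a - 5)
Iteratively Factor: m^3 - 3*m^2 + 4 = (m + 1)*(m^2 - 4*m + 4) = (m - 2)*(m + 1)*(m - 2)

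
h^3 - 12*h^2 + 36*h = h*(h - 6)^2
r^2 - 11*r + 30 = (r - 6)*(r - 5)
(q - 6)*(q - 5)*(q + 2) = q^3 - 9*q^2 + 8*q + 60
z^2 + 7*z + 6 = (z + 1)*(z + 6)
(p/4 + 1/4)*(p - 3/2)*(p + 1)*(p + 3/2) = p^4/4 + p^3/2 - 5*p^2/16 - 9*p/8 - 9/16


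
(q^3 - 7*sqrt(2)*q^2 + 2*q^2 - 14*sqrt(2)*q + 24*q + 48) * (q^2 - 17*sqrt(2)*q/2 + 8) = q^5 - 31*sqrt(2)*q^4/2 + 2*q^4 - 31*sqrt(2)*q^3 + 151*q^3 - 260*sqrt(2)*q^2 + 302*q^2 - 520*sqrt(2)*q + 192*q + 384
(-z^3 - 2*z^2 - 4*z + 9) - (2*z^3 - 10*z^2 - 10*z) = -3*z^3 + 8*z^2 + 6*z + 9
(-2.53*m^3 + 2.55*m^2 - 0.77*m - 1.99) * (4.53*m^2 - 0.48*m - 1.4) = -11.4609*m^5 + 12.7659*m^4 - 1.1701*m^3 - 12.2151*m^2 + 2.0332*m + 2.786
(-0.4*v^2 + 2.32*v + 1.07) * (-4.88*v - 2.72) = 1.952*v^3 - 10.2336*v^2 - 11.532*v - 2.9104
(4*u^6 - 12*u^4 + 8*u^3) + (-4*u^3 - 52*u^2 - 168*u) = 4*u^6 - 12*u^4 + 4*u^3 - 52*u^2 - 168*u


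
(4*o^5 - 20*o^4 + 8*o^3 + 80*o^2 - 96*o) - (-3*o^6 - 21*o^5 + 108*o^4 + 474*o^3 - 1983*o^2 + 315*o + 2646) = 3*o^6 + 25*o^5 - 128*o^4 - 466*o^3 + 2063*o^2 - 411*o - 2646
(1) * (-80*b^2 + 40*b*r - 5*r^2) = -80*b^2 + 40*b*r - 5*r^2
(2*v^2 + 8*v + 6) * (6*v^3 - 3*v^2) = 12*v^5 + 42*v^4 + 12*v^3 - 18*v^2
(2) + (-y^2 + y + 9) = -y^2 + y + 11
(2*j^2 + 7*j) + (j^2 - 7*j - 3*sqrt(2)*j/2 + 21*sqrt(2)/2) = 3*j^2 - 3*sqrt(2)*j/2 + 21*sqrt(2)/2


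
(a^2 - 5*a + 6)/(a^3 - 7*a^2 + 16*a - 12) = 1/(a - 2)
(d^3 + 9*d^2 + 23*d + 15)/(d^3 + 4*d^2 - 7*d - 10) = (d + 3)/(d - 2)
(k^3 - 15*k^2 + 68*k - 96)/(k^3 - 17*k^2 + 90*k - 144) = (k - 4)/(k - 6)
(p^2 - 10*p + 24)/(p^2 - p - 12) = (p - 6)/(p + 3)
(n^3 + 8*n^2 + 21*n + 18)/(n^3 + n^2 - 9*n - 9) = (n^2 + 5*n + 6)/(n^2 - 2*n - 3)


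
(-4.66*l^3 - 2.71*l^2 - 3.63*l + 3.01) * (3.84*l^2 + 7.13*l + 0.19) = -17.8944*l^5 - 43.6322*l^4 - 34.1469*l^3 - 14.8384*l^2 + 20.7716*l + 0.5719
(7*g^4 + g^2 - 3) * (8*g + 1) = 56*g^5 + 7*g^4 + 8*g^3 + g^2 - 24*g - 3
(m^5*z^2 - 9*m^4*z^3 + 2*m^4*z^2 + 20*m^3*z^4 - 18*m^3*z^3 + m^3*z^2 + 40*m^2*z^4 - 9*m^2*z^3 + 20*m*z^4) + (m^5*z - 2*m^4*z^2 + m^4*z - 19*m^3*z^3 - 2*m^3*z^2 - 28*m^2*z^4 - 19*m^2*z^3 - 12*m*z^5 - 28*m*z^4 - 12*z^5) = m^5*z^2 + m^5*z - 9*m^4*z^3 + m^4*z + 20*m^3*z^4 - 37*m^3*z^3 - m^3*z^2 + 12*m^2*z^4 - 28*m^2*z^3 - 12*m*z^5 - 8*m*z^4 - 12*z^5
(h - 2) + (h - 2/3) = 2*h - 8/3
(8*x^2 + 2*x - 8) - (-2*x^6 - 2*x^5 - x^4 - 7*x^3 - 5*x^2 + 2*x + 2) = 2*x^6 + 2*x^5 + x^4 + 7*x^3 + 13*x^2 - 10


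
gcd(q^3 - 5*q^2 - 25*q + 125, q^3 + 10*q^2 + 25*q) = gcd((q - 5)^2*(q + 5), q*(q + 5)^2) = q + 5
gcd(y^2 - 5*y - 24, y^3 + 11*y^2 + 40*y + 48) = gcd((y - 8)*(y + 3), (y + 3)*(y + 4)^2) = y + 3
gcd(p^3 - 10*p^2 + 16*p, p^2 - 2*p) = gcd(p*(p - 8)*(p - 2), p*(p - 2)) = p^2 - 2*p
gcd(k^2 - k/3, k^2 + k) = k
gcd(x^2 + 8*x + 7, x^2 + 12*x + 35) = x + 7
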